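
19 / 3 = 6.33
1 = 1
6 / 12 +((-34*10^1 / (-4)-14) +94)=331 / 2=165.50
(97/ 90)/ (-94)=-0.01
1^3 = 1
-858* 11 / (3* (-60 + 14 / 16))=2288 / 43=53.21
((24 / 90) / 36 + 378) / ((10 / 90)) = 3402.07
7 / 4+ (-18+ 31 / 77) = -4881 / 308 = -15.85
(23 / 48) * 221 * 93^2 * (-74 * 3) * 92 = -37412399817 / 2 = -18706199908.50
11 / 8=1.38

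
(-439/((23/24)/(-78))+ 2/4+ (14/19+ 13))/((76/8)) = 31241147/8303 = 3762.63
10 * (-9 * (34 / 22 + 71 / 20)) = -10089 / 22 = -458.59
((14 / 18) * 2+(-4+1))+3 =14 / 9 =1.56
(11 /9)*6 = 22 /3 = 7.33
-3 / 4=-0.75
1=1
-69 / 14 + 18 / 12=-24 / 7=-3.43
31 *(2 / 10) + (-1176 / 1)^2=6914911 / 5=1382982.20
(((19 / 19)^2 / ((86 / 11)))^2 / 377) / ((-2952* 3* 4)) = -0.00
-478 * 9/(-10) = 2151/5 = 430.20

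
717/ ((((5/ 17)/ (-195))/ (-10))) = 4753710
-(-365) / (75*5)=73 / 75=0.97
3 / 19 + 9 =174 / 19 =9.16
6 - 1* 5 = 1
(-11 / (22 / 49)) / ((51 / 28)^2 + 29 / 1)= -19208 / 25337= -0.76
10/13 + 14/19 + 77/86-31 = -607491/21242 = -28.60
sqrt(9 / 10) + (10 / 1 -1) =3 * sqrt(10) / 10 + 9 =9.95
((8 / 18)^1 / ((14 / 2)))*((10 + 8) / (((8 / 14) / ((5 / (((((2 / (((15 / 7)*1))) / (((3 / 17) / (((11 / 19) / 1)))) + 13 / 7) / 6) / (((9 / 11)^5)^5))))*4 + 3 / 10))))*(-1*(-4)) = 58901922711927189097794006308292 / 15949228883964853303167622098455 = 3.69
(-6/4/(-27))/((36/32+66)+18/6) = 4/5049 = 0.00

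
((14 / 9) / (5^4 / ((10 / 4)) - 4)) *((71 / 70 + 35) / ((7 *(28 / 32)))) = 10084 / 271215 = 0.04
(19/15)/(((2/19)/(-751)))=-271111/30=-9037.03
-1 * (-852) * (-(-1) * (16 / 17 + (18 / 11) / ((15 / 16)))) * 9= 19262016 / 935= 20601.09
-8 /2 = -4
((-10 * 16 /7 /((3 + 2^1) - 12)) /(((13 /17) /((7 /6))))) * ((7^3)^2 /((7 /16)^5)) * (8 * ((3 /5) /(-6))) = -1140850688 /39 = -29252581.74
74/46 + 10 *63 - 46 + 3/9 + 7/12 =161881/276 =586.53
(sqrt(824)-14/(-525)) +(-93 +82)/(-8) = 841/600 +2*sqrt(206) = 30.11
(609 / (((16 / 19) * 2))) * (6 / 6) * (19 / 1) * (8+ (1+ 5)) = 1538943 / 16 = 96183.94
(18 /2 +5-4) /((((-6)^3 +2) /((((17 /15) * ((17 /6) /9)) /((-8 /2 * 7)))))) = 289 /485352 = 0.00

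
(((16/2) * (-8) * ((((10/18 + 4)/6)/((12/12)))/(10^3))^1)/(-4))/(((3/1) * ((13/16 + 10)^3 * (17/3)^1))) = 167936/297071512875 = 0.00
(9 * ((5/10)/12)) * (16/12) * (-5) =-5/2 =-2.50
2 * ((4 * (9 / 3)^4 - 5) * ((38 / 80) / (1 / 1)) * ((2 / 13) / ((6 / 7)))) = 42427 / 780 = 54.39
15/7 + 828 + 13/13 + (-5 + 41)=6070/7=867.14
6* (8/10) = 24/5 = 4.80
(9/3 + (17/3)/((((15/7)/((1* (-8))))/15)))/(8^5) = -943/98304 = -0.01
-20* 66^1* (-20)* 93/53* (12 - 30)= -44193600/53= -833841.51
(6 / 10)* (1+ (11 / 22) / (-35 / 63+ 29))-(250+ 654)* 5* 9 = -104139237 / 2560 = -40679.39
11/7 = 1.57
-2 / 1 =-2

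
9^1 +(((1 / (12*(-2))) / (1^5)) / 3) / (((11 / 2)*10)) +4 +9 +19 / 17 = 1556263 / 67320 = 23.12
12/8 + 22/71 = 257/142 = 1.81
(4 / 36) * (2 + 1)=1 / 3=0.33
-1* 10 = -10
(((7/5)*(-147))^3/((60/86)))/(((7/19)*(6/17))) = -240201963267/2500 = -96080785.31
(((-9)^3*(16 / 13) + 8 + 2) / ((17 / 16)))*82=-15132608 / 221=-68473.34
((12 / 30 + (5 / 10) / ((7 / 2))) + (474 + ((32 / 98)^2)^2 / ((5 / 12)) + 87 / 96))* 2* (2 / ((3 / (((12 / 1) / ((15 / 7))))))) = 146188094651 / 41177150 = 3550.22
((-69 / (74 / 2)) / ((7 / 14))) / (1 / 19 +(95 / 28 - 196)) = 73416 / 3790243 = 0.02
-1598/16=-799/8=-99.88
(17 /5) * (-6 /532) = -51 /1330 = -0.04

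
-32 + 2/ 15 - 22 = -808/ 15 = -53.87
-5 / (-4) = 5 / 4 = 1.25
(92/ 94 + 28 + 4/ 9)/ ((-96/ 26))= -80899/ 10152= -7.97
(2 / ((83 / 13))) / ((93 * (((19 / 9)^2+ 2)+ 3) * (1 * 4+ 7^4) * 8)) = 27 / 1458479320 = 0.00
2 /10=1 /5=0.20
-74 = -74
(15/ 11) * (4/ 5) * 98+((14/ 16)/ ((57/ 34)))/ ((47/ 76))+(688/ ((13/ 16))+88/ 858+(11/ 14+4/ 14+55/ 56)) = 1080212401/ 1129128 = 956.68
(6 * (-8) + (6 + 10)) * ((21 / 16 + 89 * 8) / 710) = -11413 / 355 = -32.15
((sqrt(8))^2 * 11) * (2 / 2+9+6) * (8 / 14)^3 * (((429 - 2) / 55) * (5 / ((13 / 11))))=5496832 / 637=8629.25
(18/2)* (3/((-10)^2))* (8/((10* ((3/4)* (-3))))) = -12/125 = -0.10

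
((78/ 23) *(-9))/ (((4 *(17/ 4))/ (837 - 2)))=-586170/ 391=-1499.16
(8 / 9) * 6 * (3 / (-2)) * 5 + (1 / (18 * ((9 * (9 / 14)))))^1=-29153 / 729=-39.99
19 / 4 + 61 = 263 / 4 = 65.75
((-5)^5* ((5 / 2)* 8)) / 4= -15625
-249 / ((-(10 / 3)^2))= 2241 / 100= 22.41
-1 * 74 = -74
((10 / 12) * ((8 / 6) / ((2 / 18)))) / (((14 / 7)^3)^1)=5 / 4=1.25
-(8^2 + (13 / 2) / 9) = -1165 / 18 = -64.72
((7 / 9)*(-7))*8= -392 / 9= -43.56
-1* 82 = -82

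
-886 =-886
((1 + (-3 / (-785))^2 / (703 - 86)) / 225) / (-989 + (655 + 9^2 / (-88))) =-33458553392 / 2521339570175625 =-0.00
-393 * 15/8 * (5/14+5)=-442125/112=-3947.54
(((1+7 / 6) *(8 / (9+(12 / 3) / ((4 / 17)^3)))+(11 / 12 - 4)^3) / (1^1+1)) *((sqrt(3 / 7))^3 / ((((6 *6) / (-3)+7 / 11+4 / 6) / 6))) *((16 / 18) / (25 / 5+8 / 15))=1081693415 *sqrt(21) / 13403237736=0.37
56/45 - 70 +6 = -2824/45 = -62.76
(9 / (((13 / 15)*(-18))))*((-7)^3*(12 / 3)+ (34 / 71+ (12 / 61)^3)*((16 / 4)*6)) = 164418841230 / 209503463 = 784.80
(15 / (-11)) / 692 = -15 / 7612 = -0.00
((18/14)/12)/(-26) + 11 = 8005/728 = 11.00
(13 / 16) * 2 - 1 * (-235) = 1893 / 8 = 236.62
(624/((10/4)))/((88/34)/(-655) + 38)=1389648/211543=6.57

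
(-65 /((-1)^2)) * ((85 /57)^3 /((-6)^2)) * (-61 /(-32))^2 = -148535343125 /6826954752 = -21.76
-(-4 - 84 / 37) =232 / 37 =6.27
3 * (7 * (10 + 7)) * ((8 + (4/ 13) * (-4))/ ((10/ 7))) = 109956/ 65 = 1691.63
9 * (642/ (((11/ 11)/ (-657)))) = -3796146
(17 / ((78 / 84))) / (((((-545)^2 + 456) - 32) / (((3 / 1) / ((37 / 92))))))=0.00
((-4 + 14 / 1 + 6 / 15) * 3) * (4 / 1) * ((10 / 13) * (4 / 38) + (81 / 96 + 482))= 11451111 / 190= 60269.01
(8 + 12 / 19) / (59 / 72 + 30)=11808 / 42161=0.28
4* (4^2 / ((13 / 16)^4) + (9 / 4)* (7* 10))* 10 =221877340 / 28561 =7768.54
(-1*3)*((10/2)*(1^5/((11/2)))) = -30/11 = -2.73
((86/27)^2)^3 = 404567235136/387420489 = 1044.26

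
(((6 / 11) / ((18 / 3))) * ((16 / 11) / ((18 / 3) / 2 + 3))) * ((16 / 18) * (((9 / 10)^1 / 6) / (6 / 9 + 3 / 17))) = 272 / 78045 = 0.00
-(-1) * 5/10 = 0.50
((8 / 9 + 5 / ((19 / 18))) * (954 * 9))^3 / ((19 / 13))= 77107973372596.66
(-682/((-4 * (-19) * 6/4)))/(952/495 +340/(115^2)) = -3.07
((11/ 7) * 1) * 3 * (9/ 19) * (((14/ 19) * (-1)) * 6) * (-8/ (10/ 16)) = 228096/ 1805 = 126.37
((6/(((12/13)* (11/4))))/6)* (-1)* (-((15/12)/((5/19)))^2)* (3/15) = 4693/2640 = 1.78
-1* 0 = 0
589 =589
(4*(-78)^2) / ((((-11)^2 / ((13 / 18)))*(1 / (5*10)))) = 878800 / 121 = 7262.81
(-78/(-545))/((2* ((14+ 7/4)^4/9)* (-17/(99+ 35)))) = -445952/5405599395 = -0.00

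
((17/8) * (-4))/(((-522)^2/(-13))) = 221/544968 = 0.00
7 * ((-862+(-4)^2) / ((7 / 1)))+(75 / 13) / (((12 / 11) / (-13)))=-3659 / 4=-914.75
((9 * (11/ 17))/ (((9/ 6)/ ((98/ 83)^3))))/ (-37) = -62118672/ 359654023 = -0.17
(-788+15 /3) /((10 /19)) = -14877 /10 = -1487.70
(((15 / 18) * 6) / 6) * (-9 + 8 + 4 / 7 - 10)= -365 / 42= -8.69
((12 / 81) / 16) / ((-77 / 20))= -5 / 2079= -0.00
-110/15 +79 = 215/3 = 71.67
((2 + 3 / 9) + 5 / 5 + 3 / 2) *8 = 116 / 3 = 38.67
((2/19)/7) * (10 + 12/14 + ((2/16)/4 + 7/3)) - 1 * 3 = -125179/44688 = -2.80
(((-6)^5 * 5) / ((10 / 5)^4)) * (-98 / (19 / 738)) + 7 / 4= 702989413 / 76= 9249860.70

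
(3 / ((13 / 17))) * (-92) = -4692 / 13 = -360.92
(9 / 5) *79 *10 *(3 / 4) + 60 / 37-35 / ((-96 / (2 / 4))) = 7589231 / 7104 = 1068.30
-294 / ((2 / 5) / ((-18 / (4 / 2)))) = 6615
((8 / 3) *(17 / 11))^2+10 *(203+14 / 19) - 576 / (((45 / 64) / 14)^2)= -39020156542 / 172425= -226302.20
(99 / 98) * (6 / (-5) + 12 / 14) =-594 / 1715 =-0.35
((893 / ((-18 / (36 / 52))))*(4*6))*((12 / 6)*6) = -128592 / 13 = -9891.69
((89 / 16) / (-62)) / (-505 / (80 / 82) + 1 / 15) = 1335 / 7701268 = 0.00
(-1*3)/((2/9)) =-27/2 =-13.50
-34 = -34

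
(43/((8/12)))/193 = 129/386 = 0.33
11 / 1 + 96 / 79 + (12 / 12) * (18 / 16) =8431 / 632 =13.34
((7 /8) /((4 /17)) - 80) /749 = -2441 /23968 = -0.10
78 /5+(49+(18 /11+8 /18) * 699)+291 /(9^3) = 20307904 /13365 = 1519.48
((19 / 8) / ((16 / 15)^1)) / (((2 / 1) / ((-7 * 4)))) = -1995 / 64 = -31.17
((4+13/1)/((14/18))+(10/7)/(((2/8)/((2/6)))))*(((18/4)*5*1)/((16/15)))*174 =9767925/112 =87213.62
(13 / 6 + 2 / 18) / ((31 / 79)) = 5.80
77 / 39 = 1.97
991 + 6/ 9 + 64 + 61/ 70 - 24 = 216833/ 210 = 1032.54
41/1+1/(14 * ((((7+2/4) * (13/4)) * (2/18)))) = 18667/455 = 41.03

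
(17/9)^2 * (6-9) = -289/27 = -10.70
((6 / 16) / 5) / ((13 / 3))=9 / 520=0.02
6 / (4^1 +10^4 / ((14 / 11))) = 21 / 27514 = 0.00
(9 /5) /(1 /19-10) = -19 /105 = -0.18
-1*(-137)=137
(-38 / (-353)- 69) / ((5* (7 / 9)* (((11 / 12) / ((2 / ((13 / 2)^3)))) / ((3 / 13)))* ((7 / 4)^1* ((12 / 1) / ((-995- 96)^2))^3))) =-492125039104859119188948 / 27171078935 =-18112090443009.09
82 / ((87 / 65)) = 61.26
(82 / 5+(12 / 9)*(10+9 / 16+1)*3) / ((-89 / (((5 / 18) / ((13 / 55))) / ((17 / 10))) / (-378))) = 7236075 / 39338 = 183.95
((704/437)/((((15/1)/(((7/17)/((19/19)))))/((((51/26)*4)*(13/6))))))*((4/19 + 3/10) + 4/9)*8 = 1399552/243675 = 5.74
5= 5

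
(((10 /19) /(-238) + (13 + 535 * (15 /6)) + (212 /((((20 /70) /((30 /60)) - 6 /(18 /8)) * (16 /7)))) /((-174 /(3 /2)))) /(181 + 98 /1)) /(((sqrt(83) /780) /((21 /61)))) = 4053229131835 * sqrt(83) /258751460176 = 142.71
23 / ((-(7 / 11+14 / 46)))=-5819 / 238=-24.45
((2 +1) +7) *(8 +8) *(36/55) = 1152/11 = 104.73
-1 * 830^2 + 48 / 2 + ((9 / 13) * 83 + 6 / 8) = -35818525 / 52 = -688817.79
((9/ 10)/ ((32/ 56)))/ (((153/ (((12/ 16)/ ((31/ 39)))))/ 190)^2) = 19217835/ 8887328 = 2.16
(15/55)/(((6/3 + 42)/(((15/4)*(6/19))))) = 0.01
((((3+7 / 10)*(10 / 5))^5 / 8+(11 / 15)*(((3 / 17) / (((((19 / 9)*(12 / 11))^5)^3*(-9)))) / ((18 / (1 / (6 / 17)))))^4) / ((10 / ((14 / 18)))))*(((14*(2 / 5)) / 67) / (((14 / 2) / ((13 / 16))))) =14256585658795134991831352057319200410233484507370907420196685090334915346242967037129542655918930028437986743123768093972659 / 6811657951072546512378172175002204304570926107041790163484950461285261633981307288921948269004628428261699816500756480000000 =2.09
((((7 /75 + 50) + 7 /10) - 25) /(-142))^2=0.03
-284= -284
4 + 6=10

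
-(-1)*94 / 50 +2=97 / 25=3.88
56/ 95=0.59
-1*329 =-329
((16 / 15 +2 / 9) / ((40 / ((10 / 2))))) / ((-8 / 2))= -0.04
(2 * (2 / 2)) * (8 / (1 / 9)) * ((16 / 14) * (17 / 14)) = 9792 / 49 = 199.84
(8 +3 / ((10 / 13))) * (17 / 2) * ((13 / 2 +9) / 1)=62713 / 40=1567.82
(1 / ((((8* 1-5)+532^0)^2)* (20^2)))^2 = 1 / 40960000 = 0.00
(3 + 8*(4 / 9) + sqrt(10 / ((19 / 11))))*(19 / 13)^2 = 19*sqrt(2090) / 169 + 21299 / 1521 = 19.14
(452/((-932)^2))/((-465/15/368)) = -10396/1682959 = -0.01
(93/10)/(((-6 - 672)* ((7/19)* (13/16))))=-2356/51415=-0.05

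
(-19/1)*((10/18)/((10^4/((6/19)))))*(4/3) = -1/2250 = -0.00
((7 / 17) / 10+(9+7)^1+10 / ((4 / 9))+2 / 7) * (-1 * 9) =-207918 / 595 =-349.44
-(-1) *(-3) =-3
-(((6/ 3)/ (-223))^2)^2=-0.00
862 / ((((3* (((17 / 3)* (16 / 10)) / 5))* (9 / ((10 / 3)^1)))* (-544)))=-53875 / 499392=-0.11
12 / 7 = 1.71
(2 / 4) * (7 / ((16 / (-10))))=-35 / 16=-2.19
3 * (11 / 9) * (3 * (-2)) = -22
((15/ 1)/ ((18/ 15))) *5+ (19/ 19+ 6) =139/ 2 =69.50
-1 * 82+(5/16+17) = -1035/16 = -64.69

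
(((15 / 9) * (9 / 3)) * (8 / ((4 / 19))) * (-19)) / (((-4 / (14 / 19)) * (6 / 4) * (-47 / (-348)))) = 154280 / 47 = 3282.55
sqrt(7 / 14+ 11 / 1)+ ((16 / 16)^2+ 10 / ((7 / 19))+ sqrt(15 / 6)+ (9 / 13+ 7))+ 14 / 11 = sqrt(10) / 2+ sqrt(46) / 2+ 37145 / 1001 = 42.08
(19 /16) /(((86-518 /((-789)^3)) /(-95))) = -886560169545 /675848647232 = -1.31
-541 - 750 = -1291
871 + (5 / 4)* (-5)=3459 / 4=864.75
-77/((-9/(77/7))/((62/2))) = 26257/9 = 2917.44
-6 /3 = -2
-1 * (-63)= 63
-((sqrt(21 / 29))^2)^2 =-441 / 841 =-0.52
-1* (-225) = 225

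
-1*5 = -5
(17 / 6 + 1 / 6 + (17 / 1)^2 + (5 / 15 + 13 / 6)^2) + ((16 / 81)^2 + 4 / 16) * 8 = 7887953 / 26244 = 300.56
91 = 91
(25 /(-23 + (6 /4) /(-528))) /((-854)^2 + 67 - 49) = -4400 /2952708699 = -0.00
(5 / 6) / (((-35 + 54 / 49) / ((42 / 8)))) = -1715 / 13288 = -0.13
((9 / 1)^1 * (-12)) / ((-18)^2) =-1 / 3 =-0.33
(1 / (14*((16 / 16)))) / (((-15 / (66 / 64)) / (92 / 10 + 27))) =-1991 / 11200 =-0.18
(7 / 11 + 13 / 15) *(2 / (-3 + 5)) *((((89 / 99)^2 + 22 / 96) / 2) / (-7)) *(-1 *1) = 720409 / 6468660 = 0.11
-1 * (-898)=898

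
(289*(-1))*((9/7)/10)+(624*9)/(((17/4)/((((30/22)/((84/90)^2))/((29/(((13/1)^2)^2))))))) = 5413353203439/2657270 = 2037185.99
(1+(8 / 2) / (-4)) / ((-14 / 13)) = 0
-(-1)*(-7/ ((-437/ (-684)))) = -252/ 23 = -10.96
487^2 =237169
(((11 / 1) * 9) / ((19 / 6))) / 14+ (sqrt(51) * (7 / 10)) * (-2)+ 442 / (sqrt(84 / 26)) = 238.14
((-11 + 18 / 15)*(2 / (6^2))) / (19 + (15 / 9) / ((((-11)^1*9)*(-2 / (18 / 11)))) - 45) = 5929 / 282990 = 0.02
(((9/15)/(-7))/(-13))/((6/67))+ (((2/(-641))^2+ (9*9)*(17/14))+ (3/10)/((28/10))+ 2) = 100.54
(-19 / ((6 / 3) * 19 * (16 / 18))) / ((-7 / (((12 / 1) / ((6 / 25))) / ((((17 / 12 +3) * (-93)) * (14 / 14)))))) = -225 / 23002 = -0.01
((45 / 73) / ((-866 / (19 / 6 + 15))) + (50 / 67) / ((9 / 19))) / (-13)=-0.12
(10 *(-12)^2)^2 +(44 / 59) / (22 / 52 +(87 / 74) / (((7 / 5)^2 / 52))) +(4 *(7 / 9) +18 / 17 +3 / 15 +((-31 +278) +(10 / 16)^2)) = 8927466432994193509 / 4304775539520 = 2073851.78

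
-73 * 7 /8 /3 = -511 /24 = -21.29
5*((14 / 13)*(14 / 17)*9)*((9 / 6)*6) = 79380 / 221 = 359.19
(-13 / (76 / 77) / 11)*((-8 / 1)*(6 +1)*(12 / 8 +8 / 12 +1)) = 637 / 3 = 212.33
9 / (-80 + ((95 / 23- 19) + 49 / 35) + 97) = 1035 / 406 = 2.55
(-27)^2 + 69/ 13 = 9546/ 13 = 734.31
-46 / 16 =-23 / 8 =-2.88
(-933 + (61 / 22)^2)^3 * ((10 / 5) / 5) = -89825707146836051 / 283449760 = -316901687.08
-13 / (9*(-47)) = 13 / 423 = 0.03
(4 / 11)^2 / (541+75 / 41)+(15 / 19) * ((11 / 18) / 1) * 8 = 37030757 / 9593727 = 3.86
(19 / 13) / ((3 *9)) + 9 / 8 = 3311 / 2808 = 1.18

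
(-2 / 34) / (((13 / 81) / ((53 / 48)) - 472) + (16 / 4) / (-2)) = 1431 / 11527462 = 0.00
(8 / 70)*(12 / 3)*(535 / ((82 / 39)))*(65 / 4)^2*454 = 4002219975 / 287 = 13945017.33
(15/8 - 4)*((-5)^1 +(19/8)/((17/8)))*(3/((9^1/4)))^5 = 34.77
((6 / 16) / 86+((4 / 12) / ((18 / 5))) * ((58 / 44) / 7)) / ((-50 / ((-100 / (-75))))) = -31177 / 53638200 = -0.00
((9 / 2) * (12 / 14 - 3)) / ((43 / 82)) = -5535 / 301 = -18.39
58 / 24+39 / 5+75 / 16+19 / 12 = 16.49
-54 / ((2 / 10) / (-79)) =21330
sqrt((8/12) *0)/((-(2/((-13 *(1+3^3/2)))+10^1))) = 0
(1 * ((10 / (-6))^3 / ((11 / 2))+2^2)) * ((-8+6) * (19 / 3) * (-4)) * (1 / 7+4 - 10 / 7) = 386992 / 891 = 434.33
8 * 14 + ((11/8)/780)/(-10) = 112.00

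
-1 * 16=-16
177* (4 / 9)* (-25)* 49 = -289100 / 3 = -96366.67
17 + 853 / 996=17785 / 996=17.86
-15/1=-15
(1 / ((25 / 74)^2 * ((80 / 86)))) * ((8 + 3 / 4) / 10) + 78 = 4312069 / 50000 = 86.24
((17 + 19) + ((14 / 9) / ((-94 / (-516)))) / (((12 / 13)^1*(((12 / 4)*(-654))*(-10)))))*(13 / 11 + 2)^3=2562015115975 / 2209263012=1159.67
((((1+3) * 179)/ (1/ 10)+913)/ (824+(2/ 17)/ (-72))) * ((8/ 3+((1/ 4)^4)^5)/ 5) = 3621553807383779553/ 693086775295344640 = 5.23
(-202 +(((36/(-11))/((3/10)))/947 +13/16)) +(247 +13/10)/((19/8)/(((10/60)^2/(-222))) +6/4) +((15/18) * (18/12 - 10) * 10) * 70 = -54404847895587/10544504080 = -5159.55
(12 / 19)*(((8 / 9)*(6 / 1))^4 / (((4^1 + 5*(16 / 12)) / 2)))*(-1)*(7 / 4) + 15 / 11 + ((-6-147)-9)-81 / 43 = -26706968 / 80883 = -330.19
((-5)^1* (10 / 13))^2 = 2500 / 169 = 14.79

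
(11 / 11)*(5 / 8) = 5 / 8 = 0.62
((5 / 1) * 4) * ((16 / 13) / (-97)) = -320 / 1261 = -0.25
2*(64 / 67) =128 / 67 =1.91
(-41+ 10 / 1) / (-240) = 31 / 240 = 0.13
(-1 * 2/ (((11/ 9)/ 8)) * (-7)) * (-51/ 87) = -17136/ 319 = -53.72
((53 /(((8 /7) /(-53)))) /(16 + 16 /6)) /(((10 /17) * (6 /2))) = -74.61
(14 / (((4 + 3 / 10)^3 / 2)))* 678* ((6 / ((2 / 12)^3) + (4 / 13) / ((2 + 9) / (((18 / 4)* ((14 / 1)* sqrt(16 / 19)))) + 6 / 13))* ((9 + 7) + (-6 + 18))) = 1308059397324288000 / 150873516791 -76620031488000* sqrt(19) / 150873516791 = 8667693.62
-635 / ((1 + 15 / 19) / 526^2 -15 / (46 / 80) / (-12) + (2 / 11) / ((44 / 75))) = -2322480250255 / 9084507193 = -255.65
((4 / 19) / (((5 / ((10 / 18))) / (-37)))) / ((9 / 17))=-2516 / 1539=-1.63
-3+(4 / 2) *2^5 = 61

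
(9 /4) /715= 9 /2860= 0.00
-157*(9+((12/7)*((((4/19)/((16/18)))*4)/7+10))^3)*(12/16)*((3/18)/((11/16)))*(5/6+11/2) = -443778595840410/467184179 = -949900.74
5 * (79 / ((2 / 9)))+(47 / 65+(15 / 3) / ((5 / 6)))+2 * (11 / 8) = 464613 / 260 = 1786.97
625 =625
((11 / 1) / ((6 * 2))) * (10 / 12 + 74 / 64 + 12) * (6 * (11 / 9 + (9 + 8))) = 1402.07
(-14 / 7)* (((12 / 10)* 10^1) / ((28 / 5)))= -30 / 7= -4.29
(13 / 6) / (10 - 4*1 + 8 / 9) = 39 / 124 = 0.31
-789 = -789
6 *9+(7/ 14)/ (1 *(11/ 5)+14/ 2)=4973/ 92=54.05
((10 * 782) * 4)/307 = 31280/307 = 101.89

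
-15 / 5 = -3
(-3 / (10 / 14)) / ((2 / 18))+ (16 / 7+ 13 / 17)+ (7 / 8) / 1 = -161243 / 4760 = -33.87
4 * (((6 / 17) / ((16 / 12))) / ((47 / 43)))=774 / 799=0.97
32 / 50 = 16 / 25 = 0.64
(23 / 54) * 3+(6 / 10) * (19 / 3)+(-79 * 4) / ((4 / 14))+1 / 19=-1882487 / 1710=-1100.87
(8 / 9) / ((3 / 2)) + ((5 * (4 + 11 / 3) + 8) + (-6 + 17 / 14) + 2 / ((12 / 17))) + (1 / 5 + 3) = 45524 / 945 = 48.17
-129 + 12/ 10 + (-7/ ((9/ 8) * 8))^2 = -51514/ 405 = -127.20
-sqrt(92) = -2 * sqrt(23) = -9.59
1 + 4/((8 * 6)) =13/12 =1.08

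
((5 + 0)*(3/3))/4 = 5/4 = 1.25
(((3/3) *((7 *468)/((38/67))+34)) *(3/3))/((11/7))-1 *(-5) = 773789/209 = 3702.34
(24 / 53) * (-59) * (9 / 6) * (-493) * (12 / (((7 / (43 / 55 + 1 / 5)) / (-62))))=-42069575232 / 20405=-2061728.75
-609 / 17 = -35.82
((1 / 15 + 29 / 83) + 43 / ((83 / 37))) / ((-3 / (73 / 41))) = -1779959 / 153135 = -11.62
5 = 5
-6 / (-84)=1 / 14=0.07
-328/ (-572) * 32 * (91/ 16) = 104.36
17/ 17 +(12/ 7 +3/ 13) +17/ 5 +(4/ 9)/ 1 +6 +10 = 93323/ 4095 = 22.79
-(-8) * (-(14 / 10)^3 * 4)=-10976 / 125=-87.81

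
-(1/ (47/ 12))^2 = -144/ 2209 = -0.07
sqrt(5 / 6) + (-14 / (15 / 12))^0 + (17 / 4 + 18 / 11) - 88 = -3569 / 44 + sqrt(30) / 6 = -80.20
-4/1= -4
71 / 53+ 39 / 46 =5333 / 2438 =2.19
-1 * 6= -6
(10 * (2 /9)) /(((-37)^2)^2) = 20 /16867449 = 0.00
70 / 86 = 35 / 43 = 0.81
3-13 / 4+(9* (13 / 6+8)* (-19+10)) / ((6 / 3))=-412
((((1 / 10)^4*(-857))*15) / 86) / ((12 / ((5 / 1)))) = -857 / 137600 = -0.01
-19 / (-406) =19 / 406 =0.05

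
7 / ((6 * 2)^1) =7 / 12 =0.58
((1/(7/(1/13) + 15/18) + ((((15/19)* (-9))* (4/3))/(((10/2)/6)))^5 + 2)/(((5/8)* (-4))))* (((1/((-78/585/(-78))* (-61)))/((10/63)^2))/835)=-34623.96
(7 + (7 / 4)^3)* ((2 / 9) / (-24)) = -791 / 6912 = -0.11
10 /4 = 5 /2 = 2.50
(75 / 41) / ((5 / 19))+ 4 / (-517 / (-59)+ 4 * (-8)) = 381059 / 56211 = 6.78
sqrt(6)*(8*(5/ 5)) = 8*sqrt(6) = 19.60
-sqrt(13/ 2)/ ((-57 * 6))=sqrt(26)/ 684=0.01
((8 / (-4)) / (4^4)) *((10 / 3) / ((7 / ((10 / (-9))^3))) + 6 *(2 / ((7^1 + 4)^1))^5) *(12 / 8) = 100473167 / 13149492048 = 0.01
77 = 77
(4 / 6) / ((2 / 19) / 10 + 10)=190 / 2853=0.07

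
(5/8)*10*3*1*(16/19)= 300/19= 15.79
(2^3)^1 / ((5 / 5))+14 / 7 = 10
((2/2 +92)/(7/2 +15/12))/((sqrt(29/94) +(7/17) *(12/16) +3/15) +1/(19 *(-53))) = -54780089363280/278886075673 +1147561893600 *sqrt(2726)/278886075673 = 18.41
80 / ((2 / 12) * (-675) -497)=-160 / 1219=-0.13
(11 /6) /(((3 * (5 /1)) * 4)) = 11 /360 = 0.03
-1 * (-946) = 946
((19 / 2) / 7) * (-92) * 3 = -2622 / 7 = -374.57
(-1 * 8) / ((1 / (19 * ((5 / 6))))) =-380 / 3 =-126.67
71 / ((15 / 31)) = 2201 / 15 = 146.73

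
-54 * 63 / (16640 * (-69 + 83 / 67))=113967 / 37772800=0.00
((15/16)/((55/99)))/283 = 27/4528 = 0.01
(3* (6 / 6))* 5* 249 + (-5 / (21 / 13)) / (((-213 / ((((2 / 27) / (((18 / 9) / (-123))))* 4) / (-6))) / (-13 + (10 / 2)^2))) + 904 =186773543 / 40257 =4639.53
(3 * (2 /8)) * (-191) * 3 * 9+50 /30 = -46393 /12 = -3866.08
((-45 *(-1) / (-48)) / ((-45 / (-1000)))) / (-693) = 125 / 4158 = 0.03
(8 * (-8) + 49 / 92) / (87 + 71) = -5839 / 14536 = -0.40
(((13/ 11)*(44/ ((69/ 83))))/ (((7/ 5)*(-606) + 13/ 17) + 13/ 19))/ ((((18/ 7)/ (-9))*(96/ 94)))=0.25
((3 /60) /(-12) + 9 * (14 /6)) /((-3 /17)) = -85663 /720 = -118.98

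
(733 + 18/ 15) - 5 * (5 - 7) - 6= 3691/ 5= 738.20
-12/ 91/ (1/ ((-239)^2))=-685452/ 91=-7532.44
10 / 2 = 5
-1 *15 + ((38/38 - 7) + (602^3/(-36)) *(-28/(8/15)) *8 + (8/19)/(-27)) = 1305730729099/513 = 2545284072.32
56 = 56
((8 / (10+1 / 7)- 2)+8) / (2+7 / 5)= 2410 / 1207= 2.00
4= 4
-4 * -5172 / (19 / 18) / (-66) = -62064 / 209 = -296.96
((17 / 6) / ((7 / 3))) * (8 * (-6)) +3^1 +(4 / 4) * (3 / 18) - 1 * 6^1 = -2567 / 42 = -61.12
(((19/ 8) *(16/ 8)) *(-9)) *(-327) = 55917/ 4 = 13979.25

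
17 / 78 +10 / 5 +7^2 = 3995 / 78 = 51.22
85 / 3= 28.33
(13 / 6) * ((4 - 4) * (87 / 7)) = 0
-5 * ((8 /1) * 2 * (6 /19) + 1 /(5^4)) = -60019 /2375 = -25.27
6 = 6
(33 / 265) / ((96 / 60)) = 0.08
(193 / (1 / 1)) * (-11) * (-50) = 106150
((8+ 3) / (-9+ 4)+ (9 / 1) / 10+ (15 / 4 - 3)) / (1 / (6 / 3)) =-11 / 10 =-1.10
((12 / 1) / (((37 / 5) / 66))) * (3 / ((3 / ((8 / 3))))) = 10560 / 37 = 285.41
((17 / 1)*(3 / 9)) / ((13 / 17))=289 / 39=7.41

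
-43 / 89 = -0.48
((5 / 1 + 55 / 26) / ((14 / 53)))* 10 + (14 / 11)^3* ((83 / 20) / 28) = 163315736 / 605605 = 269.67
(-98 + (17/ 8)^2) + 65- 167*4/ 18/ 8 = -19079/ 576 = -33.12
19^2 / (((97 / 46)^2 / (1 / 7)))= 763876 / 65863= 11.60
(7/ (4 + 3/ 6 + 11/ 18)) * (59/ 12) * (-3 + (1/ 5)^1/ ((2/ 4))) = -16107/ 920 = -17.51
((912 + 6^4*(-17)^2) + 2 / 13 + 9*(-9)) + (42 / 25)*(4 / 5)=609986809 / 1625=375376.50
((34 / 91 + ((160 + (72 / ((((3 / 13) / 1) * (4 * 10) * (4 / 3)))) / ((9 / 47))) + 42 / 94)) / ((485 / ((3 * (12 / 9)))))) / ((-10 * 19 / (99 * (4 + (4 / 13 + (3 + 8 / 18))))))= -6.38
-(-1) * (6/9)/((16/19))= 19/24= 0.79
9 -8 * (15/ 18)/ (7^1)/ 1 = 169/ 21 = 8.05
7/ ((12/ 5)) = 35/ 12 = 2.92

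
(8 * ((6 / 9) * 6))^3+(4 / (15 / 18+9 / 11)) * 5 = 3573032 / 109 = 32780.11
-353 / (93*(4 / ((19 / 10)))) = -6707 / 3720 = -1.80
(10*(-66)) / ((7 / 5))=-471.43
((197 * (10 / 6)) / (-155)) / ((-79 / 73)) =14381 / 7347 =1.96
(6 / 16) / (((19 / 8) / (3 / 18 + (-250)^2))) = 375001 / 38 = 9868.45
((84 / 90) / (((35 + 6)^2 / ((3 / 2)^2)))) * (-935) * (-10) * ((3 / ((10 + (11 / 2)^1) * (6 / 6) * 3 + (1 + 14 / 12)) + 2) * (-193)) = -4647.66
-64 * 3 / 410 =-96 / 205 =-0.47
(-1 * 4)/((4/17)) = -17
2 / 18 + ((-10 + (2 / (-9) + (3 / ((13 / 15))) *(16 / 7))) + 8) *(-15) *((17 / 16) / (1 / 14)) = -297049 / 234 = -1269.44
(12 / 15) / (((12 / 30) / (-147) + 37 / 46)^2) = 914492880 / 734572609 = 1.24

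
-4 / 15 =-0.27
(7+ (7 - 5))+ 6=15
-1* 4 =-4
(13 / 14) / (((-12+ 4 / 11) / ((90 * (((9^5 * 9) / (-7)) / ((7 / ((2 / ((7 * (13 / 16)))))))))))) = 263063295 / 9604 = 27391.01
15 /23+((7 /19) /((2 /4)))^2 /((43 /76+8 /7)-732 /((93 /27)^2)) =8619590311 /13402700415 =0.64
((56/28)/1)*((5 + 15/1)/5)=8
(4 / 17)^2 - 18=-5186 / 289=-17.94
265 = 265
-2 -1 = -3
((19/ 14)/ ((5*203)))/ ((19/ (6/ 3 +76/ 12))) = 5/ 8526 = 0.00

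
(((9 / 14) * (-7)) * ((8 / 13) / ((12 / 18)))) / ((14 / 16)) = -432 / 91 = -4.75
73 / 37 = 1.97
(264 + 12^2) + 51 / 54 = 7361 / 18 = 408.94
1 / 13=0.08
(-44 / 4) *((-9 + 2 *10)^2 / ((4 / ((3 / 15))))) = -1331 / 20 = -66.55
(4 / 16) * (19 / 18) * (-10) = -95 / 36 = -2.64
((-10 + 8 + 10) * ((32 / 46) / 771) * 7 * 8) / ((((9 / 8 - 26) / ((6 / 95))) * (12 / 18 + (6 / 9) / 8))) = -458752 / 335242365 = -0.00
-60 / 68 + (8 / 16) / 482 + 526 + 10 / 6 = 25898875 / 49164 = 526.79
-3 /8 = -0.38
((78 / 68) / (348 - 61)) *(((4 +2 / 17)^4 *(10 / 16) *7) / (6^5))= 97540625 / 150891043104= 0.00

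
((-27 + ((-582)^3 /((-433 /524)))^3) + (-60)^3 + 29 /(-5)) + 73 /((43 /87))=236994999526969889720084513286301231 /17454288455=13578038436684578656465460.00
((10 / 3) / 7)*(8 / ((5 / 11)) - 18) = -4 / 21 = -0.19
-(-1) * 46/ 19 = 46/ 19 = 2.42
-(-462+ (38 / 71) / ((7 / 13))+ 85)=186875 / 497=376.01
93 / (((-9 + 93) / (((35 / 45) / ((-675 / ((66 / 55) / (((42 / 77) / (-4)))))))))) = 341 / 30375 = 0.01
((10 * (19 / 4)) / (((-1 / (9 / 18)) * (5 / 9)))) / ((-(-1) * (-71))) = 171 / 284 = 0.60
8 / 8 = 1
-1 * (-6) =6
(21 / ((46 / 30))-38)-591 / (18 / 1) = -7885 / 138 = -57.14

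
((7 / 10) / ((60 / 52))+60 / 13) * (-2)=-10183 / 975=-10.44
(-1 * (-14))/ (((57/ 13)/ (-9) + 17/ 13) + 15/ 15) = 546/ 71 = 7.69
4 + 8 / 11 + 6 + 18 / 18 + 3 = 162 / 11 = 14.73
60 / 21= 20 / 7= 2.86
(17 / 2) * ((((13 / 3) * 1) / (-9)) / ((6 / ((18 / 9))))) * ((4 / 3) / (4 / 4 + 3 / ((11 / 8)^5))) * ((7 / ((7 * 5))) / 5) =-71184542 / 1575581625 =-0.05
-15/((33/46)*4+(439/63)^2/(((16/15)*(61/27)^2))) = -335485360/263646043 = -1.27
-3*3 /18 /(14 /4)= -1 /7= -0.14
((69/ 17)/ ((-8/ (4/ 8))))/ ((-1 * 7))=69/ 1904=0.04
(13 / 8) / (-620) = -13 / 4960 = -0.00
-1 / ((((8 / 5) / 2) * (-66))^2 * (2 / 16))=-0.00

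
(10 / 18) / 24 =0.02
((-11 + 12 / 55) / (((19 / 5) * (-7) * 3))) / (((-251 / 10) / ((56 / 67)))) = -47440 / 10544259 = -0.00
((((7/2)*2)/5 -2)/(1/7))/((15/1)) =-7/25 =-0.28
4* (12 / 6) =8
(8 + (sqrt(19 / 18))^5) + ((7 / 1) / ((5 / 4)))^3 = 361 * sqrt(38) / 1944 + 22952 / 125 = 184.76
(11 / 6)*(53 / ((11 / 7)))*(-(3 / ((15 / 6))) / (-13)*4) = 1484 / 65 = 22.83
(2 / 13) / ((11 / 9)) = 18 / 143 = 0.13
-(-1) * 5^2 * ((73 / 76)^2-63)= -8963975 / 5776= -1551.93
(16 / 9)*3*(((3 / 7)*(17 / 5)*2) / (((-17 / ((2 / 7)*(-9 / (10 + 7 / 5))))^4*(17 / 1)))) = 5184000 / 182936467830487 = 0.00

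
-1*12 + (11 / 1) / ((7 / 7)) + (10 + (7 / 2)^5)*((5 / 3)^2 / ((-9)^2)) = 44983 / 2592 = 17.35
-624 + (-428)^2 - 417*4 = 180892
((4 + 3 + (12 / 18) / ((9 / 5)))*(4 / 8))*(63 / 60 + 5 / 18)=47561 / 9720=4.89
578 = 578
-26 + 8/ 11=-278/ 11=-25.27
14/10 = 7/5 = 1.40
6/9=2/3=0.67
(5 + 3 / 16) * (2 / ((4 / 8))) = 83 / 4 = 20.75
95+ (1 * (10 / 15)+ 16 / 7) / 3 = 6047 / 63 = 95.98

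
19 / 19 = 1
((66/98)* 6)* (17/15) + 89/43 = 70051/10535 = 6.65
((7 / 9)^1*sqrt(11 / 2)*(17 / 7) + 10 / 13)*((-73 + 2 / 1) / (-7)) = 710 / 91 + 1207*sqrt(22) / 126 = 52.73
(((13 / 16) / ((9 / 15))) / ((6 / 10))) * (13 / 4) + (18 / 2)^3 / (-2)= -205727 / 576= -357.16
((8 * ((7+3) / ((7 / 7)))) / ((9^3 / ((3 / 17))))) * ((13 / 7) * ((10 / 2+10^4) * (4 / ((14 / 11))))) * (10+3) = 991962400 / 67473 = 14701.62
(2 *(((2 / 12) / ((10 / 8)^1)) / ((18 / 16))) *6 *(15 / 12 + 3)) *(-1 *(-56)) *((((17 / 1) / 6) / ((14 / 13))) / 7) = 120224 / 945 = 127.22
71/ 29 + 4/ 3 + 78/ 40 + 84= 156133/ 1740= 89.73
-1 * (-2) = 2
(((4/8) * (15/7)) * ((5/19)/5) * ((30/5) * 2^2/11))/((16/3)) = 135/5852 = 0.02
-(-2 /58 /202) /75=1 /439350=0.00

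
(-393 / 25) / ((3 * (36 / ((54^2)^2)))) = -30941676 / 25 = -1237667.04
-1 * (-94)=94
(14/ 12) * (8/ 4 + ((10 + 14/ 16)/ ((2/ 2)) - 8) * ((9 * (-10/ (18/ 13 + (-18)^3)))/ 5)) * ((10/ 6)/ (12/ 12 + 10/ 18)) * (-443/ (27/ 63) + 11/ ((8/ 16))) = -1026968125/ 404256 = -2540.39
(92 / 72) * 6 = 23 / 3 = 7.67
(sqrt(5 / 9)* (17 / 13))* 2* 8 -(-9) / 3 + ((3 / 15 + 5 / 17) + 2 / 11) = 3437 / 935 + 272* sqrt(5) / 39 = 19.27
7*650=4550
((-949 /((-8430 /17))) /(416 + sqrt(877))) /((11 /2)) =0.00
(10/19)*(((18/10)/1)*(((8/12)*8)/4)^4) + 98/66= 8425/1881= 4.48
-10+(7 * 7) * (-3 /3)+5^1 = -54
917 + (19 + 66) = 1002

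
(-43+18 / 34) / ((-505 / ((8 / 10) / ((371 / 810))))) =467856 / 3185035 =0.15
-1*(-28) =28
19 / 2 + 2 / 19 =365 / 38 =9.61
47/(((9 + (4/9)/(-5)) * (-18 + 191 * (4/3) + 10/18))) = 3807/171227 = 0.02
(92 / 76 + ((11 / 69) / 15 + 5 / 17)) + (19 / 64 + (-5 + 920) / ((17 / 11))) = 593.87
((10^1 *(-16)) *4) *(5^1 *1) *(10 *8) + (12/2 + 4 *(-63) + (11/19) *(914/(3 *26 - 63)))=-73020056/285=-256210.72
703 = 703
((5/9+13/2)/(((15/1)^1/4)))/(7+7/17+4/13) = 28067/115155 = 0.24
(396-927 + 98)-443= -876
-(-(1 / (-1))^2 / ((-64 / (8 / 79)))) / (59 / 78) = -39 / 18644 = -0.00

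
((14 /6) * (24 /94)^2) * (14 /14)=336 /2209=0.15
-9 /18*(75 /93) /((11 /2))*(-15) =1.10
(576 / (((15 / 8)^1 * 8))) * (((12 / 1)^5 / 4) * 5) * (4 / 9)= 5308416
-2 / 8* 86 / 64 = -0.34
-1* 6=-6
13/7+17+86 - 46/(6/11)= 431/21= 20.52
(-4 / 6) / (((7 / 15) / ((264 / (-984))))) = 110 / 287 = 0.38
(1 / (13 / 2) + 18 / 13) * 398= 7960 / 13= 612.31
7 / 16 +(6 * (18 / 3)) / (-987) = 2111 / 5264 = 0.40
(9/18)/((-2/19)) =-19/4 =-4.75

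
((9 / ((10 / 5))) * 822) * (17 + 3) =73980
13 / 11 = 1.18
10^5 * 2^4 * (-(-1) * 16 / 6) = 12800000 / 3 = 4266666.67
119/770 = 17/110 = 0.15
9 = 9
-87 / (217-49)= -0.52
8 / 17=0.47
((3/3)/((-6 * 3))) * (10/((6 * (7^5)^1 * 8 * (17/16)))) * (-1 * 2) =10/7714413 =0.00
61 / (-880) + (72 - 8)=56259 / 880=63.93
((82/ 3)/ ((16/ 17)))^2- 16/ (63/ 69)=3330007/ 4032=825.89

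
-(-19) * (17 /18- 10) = -3097 /18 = -172.06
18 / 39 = 6 / 13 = 0.46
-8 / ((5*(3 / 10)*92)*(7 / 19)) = -76 / 483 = -0.16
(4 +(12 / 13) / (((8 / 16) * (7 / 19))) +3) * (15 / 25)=3279 / 455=7.21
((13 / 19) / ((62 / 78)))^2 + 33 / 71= 29698872 / 24631391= 1.21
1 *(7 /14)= 1 /2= 0.50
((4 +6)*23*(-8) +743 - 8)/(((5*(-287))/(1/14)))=221/4018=0.06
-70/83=-0.84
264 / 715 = 24 / 65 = 0.37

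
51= 51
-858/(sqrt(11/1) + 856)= -734448/732725 + 858*sqrt(11)/732725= -1.00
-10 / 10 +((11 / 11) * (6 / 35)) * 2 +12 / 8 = 59 / 70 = 0.84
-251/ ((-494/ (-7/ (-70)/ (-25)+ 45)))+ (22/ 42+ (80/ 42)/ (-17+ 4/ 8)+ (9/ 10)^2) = 1030479781/ 42792750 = 24.08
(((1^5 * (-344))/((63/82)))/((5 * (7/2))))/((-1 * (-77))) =-0.33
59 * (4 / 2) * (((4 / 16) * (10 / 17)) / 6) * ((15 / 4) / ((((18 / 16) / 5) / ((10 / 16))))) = 36875 / 1224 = 30.13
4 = 4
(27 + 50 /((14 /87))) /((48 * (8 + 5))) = 197 /364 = 0.54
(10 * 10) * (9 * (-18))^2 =2624400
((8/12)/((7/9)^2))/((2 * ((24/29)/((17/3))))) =1479/392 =3.77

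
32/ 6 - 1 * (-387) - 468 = -227/ 3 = -75.67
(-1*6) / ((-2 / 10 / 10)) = 300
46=46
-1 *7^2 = -49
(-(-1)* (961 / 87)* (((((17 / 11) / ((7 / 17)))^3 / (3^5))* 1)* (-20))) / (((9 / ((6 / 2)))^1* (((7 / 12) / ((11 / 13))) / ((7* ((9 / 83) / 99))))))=-1855696304720 / 10414037721087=-0.18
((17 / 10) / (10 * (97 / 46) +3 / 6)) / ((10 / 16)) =3128 / 24825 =0.13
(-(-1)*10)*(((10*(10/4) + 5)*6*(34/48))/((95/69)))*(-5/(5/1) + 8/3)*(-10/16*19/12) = -1527.34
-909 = -909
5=5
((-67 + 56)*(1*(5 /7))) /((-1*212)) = 55 /1484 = 0.04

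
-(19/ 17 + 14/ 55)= -1283/ 935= -1.37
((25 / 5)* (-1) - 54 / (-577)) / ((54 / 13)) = -36803 / 31158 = -1.18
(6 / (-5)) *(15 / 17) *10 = -180 / 17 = -10.59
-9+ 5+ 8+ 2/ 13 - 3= 15/ 13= 1.15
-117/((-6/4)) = 78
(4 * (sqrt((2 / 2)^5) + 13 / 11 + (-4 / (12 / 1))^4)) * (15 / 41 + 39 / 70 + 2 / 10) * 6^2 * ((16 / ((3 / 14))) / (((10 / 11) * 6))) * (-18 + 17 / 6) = -3669682016 / 49815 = -73666.21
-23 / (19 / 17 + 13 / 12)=-4692 / 449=-10.45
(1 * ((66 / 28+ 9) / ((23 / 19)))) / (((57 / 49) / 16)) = 2968 / 23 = 129.04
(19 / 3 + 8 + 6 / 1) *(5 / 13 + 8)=6649 / 39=170.49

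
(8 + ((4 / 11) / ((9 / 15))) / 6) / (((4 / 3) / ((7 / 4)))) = 2807 / 264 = 10.63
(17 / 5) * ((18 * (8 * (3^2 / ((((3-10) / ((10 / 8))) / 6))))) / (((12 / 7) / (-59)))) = 162486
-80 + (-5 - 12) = -97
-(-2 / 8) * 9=2.25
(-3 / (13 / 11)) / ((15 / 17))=-187 / 65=-2.88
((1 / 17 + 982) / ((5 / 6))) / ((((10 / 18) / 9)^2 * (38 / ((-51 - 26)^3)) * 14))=-4286292921603 / 16150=-265405134.46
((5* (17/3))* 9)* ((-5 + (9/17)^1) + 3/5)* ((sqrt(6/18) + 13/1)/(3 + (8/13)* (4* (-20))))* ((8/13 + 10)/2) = 22701* sqrt(3)/601 + 885339/601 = 1538.53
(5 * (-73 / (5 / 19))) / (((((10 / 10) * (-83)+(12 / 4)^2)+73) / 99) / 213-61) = 29247669 / 1286308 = 22.74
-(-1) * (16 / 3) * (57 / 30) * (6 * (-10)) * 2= -1216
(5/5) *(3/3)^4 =1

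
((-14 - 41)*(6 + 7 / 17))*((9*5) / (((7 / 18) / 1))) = -4855950 / 119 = -40806.30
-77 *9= -693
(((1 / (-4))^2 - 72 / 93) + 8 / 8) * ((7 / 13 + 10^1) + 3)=121 / 31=3.90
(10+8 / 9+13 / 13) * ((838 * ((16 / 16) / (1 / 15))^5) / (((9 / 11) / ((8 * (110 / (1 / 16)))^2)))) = 1833146050560000000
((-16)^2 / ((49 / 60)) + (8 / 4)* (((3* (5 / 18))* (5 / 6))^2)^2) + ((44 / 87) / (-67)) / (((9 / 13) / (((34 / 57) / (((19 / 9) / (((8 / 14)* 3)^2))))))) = 313.93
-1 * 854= -854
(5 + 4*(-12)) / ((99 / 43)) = -18.68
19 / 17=1.12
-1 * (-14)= 14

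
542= 542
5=5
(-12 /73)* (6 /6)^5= -12 /73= -0.16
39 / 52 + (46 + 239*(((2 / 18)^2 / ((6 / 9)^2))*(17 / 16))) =30991 / 576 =53.80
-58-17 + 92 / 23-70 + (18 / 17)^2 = -40425 / 289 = -139.88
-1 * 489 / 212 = -489 / 212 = -2.31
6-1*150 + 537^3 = 154854009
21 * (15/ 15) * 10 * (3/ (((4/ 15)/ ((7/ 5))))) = 6615/ 2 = 3307.50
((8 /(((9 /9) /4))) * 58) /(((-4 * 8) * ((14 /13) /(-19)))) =7163 /7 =1023.29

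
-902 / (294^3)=-451 / 12706092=-0.00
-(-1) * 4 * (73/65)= 292/65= 4.49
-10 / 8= -5 / 4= -1.25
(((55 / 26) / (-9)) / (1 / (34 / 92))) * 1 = -935 / 10764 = -0.09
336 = 336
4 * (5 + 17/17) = 24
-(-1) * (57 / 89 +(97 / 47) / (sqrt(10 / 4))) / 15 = 19 / 445 +97 * sqrt(10) / 3525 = 0.13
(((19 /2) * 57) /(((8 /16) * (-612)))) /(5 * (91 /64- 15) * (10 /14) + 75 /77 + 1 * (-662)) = 444752 /178322061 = 0.00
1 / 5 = 0.20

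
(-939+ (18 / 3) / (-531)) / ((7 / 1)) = -166205 / 1239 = -134.14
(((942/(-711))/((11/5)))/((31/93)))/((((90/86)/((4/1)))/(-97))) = 5238776/7821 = 669.83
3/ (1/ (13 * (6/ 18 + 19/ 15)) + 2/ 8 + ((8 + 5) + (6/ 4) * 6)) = 0.13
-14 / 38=-0.37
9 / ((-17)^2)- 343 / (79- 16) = -14080 / 2601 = -5.41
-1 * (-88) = 88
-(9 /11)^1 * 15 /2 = -135 /22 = -6.14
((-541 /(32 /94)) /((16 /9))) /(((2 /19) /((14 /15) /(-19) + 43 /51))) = -293453007 /43520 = -6742.95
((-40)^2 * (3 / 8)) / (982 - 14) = 0.62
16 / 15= 1.07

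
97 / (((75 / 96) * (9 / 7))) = 21728 / 225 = 96.57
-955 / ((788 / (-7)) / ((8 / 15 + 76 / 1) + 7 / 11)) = 17024021 / 26004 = 654.67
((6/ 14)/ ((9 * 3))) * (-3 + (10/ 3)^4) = 9757/ 5103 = 1.91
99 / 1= 99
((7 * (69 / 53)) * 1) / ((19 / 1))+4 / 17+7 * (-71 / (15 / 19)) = -161471132 / 256785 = -628.82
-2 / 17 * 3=-6 / 17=-0.35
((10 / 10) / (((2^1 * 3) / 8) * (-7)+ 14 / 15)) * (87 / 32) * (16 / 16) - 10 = -22025 / 2072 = -10.63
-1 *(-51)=51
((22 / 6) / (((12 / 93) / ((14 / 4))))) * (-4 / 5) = -2387 / 30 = -79.57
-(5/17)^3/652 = -125/3203276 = -0.00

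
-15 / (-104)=15 / 104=0.14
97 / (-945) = -97 / 945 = -0.10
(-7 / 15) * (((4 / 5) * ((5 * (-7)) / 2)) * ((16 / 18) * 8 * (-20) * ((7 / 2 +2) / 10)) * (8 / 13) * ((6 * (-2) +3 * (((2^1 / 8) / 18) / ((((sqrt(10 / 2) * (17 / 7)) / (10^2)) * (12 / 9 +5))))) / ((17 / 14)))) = 30908416 / 9945-27044864 * sqrt(5) / 1927341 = 3076.56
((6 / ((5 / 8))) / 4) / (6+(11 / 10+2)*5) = 24 / 215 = 0.11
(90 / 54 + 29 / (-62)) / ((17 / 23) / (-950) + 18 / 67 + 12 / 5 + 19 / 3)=163230425 / 1225491163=0.13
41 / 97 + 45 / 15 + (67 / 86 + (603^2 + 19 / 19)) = 363614.20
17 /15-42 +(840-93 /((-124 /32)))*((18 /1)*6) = 1399067 /15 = 93271.13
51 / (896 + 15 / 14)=714 / 12559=0.06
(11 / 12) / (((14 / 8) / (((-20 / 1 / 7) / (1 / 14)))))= -440 / 21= -20.95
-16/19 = -0.84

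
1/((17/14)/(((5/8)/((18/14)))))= 245/612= 0.40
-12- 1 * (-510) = 498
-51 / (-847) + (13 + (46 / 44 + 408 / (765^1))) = 371977 / 25410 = 14.64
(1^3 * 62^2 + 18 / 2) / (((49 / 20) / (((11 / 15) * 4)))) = 678128 / 147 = 4613.12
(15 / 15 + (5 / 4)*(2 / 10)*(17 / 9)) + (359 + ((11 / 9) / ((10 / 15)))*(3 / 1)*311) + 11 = 74951 / 36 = 2081.97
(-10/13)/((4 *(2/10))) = -25/26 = -0.96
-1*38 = -38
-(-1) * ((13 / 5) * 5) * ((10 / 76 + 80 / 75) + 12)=97799 / 570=171.58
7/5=1.40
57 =57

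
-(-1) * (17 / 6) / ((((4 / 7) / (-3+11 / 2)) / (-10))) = -2975 / 24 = -123.96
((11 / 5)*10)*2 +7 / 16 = 711 / 16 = 44.44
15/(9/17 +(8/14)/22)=27.01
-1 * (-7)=7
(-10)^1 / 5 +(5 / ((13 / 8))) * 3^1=94 / 13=7.23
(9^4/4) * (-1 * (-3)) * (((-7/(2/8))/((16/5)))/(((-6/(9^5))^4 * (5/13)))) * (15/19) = -4032636844441887998647695/4864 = -829078298610585526037.77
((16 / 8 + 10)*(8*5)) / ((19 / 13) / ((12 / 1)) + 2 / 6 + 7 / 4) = 9360 / 43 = 217.67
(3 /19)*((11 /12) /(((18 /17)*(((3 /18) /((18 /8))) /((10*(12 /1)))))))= 221.45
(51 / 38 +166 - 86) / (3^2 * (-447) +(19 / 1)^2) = -0.02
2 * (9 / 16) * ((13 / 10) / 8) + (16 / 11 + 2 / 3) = 48661 / 21120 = 2.30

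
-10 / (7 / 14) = -20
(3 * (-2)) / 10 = -3 / 5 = -0.60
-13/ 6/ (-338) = 1/ 156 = 0.01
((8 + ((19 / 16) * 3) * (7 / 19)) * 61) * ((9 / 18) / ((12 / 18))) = 27267 / 64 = 426.05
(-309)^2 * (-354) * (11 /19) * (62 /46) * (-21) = 242043762114 /437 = 553875885.84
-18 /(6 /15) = -45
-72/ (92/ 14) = -252/ 23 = -10.96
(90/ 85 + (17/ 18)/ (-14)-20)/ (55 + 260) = -81433/ 1349460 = -0.06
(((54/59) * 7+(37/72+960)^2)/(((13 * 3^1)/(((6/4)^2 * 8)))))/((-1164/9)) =-282180707843/85707648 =-3292.36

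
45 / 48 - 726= -11601 / 16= -725.06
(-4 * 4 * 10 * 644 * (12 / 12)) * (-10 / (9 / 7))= 7212800 / 9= 801422.22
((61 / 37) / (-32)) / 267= -61 / 316128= -0.00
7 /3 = 2.33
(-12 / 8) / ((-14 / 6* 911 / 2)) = 9 / 6377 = 0.00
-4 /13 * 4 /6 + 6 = 226 /39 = 5.79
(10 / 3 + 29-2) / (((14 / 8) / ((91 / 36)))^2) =15379 / 243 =63.29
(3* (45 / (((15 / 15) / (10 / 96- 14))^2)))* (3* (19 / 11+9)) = 1181180295 / 1408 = 838906.46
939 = 939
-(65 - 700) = 635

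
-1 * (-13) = 13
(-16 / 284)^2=16 / 5041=0.00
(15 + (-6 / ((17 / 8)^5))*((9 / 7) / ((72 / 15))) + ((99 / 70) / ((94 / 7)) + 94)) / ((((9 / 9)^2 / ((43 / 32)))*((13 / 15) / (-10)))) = -657246793562445 / 388654616896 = -1691.08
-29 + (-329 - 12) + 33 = -337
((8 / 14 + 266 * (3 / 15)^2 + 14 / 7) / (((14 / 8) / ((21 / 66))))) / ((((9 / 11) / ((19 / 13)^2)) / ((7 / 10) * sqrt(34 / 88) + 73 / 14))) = 417316 * sqrt(187) / 2091375 + 60928136 / 1863225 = 35.43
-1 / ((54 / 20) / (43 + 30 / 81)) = -11710 / 729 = -16.06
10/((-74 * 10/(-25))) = 25/74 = 0.34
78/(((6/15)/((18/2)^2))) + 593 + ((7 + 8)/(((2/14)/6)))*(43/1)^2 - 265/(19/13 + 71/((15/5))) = 231524501/196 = 1181247.45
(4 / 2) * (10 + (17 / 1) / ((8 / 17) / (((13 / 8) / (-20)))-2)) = 13463 / 861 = 15.64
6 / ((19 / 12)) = 72 / 19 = 3.79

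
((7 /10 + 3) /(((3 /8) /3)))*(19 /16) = 703 /20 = 35.15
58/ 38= 29/ 19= 1.53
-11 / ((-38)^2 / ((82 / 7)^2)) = -18491 / 17689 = -1.05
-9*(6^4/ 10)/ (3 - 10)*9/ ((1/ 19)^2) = 18948168/ 35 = 541376.23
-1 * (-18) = 18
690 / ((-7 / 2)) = -1380 / 7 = -197.14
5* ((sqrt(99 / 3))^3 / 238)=165* sqrt(33) / 238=3.98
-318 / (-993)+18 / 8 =3403 / 1324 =2.57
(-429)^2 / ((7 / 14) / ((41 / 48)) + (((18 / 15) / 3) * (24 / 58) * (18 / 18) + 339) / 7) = 2552955405 / 680233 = 3753.06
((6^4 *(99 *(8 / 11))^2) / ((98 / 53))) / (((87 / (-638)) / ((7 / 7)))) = -1305621504 / 49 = -26645336.82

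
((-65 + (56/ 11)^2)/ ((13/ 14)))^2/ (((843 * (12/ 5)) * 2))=5479043045/ 12515156082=0.44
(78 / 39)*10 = 20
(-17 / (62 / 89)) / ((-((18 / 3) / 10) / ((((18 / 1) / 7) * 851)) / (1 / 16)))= 19313445 / 3472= 5562.63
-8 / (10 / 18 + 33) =-36 / 151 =-0.24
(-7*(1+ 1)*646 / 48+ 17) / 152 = -2057 / 1824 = -1.13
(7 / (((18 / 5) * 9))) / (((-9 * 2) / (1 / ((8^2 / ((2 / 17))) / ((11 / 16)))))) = -385 / 25380864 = -0.00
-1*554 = -554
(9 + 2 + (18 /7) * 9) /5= 239 /35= 6.83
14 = 14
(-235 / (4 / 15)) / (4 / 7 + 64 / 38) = -6251 / 16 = -390.69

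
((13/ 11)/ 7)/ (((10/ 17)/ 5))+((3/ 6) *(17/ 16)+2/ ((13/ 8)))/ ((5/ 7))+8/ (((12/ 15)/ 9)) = 15039327/ 160160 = 93.90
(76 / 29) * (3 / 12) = 19 / 29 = 0.66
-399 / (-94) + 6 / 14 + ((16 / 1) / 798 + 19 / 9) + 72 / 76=872215 / 112518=7.75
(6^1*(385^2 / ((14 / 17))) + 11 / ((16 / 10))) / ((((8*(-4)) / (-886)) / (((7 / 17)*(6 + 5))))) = 294700449505 / 2176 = 135432191.87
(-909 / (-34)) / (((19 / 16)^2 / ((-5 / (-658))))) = 290880 / 2019073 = 0.14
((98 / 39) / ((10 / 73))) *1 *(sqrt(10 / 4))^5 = 17885 *sqrt(10) / 312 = 181.27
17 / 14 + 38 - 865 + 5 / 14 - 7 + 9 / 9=-5820 / 7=-831.43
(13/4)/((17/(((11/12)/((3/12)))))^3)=17303/530604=0.03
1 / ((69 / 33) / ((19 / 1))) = 209 / 23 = 9.09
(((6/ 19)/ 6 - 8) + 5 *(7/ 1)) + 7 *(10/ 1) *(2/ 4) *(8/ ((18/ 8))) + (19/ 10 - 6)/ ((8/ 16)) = 122519/ 855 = 143.30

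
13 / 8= 1.62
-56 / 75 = -0.75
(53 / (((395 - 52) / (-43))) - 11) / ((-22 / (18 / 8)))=13617 / 7546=1.80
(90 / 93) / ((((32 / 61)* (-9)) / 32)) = -610 / 93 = -6.56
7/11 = 0.64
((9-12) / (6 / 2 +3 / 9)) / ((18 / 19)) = -19 / 20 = -0.95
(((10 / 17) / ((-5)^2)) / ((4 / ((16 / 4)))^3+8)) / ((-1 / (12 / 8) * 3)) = -1 / 765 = -0.00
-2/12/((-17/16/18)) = 48/17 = 2.82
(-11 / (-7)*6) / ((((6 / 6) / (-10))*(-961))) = 660 / 6727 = 0.10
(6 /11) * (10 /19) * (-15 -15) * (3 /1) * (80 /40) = -10800 /209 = -51.67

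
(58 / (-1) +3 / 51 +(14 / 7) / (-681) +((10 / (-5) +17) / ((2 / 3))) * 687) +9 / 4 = 713226827 / 46308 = 15401.81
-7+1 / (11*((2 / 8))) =-73 / 11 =-6.64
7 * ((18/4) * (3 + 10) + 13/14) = 416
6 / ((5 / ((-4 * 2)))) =-48 / 5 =-9.60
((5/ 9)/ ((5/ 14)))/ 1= 14/ 9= 1.56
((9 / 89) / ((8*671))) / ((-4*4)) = -9 / 7644032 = -0.00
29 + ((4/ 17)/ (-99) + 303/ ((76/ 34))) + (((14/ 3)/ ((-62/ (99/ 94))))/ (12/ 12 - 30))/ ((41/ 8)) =18230941017827/ 110792182842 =164.55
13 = 13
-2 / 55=-0.04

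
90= 90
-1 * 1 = -1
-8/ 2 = -4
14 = 14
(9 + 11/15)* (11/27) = 1606/405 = 3.97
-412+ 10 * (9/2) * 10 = 38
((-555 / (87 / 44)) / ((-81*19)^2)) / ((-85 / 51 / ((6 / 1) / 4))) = 814 / 7631901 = 0.00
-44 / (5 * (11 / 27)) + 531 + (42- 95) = 2282 / 5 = 456.40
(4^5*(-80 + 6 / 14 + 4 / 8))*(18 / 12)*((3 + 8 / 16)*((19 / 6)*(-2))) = 2692224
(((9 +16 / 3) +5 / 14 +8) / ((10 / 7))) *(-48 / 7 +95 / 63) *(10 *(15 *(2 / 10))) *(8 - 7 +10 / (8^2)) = -11882957 / 4032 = -2947.16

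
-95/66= -1.44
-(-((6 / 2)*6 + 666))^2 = -467856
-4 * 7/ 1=-28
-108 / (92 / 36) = -972 / 23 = -42.26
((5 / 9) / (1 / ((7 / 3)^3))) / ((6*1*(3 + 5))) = 1715 / 11664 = 0.15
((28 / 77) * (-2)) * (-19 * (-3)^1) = -456 / 11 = -41.45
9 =9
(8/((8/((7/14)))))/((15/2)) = 1/15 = 0.07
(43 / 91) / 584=43 / 53144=0.00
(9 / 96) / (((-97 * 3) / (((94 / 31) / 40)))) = -0.00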